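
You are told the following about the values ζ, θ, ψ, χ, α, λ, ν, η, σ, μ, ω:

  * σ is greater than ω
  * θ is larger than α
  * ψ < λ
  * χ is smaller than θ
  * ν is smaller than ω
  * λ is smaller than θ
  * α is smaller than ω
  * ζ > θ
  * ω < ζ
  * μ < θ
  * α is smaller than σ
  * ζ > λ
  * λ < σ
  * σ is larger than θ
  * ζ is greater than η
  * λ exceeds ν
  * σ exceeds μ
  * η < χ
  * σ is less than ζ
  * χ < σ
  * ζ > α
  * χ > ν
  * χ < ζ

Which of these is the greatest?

μ is not greatest since μ < θ; η is not greatest since η < χ; α is not greatest since α < ω; ν is not greatest since ν < λ; ψ is not greatest since ψ < λ; χ is not greatest since χ < θ; λ is not greatest since λ < θ; θ is not greatest since θ < ζ; ω is not greatest since ω < σ; σ is not greatest since σ < ζ.
Only ζ has nothing above it, so ζ is the greatest.

ζ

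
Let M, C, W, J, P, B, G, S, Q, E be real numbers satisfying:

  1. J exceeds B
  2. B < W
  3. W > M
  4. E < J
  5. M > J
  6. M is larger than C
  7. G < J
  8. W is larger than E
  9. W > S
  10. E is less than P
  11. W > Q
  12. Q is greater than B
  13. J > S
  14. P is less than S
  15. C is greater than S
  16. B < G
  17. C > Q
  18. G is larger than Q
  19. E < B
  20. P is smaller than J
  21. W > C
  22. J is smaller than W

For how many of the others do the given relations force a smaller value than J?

6

Directly below J: E, B, P, S, G.
One step further: Q (6 so far).
No other element is forced below J by the given relations, so the count is 6.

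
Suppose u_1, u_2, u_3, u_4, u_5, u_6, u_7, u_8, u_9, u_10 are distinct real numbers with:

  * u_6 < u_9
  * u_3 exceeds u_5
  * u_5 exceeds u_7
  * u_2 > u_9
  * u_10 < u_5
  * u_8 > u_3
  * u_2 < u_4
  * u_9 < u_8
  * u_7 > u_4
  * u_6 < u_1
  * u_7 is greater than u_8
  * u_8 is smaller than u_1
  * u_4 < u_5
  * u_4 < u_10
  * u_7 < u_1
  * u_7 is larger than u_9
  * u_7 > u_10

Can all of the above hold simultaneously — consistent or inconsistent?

We have u_8 < u_7 stated directly, yet also u_7 < u_5 < u_3 < u_8 by chaining the others — so u_7 < u_8. Contradiction.

inconsistent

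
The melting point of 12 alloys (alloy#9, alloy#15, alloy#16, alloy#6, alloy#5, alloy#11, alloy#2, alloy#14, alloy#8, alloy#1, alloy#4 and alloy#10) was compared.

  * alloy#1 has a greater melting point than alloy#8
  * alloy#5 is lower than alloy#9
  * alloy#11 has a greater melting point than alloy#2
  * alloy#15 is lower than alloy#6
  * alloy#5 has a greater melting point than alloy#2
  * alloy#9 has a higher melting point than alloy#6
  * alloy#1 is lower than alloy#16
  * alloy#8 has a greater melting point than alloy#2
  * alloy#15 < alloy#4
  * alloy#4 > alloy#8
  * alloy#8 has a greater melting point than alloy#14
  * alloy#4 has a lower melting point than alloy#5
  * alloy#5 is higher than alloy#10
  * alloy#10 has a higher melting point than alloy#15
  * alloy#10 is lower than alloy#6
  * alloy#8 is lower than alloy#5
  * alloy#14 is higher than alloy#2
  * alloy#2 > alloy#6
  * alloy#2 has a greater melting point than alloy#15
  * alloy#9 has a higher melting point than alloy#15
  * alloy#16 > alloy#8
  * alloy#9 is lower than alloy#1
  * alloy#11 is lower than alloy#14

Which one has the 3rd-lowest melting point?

The consecutive relations fix a unique order: alloy#15 < alloy#10 < alloy#6 < alloy#2 < alloy#11 < alloy#14 < alloy#8 < alloy#4 < alloy#5 < alloy#9 < alloy#1 < alloy#16.
The 3rd smallest is alloy#6.

alloy#6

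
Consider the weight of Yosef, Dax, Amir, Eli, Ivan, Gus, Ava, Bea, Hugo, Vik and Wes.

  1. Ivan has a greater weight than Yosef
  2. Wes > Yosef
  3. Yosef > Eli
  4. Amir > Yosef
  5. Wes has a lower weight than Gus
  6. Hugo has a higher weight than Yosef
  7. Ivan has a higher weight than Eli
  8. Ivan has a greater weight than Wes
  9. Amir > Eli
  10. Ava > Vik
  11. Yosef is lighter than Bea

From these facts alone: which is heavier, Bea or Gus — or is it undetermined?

Following every chain through Bea: below Bea we get Eli, Yosef.
Gus is not reached, and no chain runs the other way from Gus to Bea.
So the given relations leave the order of Bea and Gus undetermined.

undetermined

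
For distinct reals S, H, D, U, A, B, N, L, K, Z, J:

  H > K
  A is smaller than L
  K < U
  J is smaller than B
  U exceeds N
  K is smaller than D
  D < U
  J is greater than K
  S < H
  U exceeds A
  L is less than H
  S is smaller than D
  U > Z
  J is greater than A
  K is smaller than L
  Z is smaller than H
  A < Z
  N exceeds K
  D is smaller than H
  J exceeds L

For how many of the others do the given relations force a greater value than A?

6

From A the given relations immediately reach L, Z, J, U.
From those, B, H — 6 in total.
Nothing else is reachable above A; 6 in all.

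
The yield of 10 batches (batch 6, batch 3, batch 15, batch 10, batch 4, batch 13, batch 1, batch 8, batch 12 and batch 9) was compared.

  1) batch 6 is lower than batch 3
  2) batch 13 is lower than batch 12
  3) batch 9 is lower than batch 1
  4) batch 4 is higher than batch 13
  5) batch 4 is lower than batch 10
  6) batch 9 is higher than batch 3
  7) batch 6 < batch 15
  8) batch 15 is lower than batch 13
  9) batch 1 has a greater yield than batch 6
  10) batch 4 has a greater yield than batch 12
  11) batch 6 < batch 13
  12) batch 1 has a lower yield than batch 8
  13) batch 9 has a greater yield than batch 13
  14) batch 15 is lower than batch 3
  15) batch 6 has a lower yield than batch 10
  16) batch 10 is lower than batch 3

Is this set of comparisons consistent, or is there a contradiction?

consistent

Every relation is compatible with batch 6 < batch 15 < batch 13 < batch 12 < batch 4 < batch 10 < batch 3 < batch 9 < batch 1 < batch 8; the set is consistent.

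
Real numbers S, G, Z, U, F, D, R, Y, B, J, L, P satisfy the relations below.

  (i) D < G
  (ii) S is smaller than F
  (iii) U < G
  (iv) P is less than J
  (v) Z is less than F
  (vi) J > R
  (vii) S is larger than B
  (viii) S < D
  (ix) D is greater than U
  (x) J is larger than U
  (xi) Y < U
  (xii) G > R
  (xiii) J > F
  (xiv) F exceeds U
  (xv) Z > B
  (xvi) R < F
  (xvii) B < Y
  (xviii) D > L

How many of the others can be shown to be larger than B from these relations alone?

Directly above B: Y, S, Z.
One step further: U, F, D (6 so far).
One step further: J, G (8 so far).
Nothing else is reachable above B; 8 in all.

8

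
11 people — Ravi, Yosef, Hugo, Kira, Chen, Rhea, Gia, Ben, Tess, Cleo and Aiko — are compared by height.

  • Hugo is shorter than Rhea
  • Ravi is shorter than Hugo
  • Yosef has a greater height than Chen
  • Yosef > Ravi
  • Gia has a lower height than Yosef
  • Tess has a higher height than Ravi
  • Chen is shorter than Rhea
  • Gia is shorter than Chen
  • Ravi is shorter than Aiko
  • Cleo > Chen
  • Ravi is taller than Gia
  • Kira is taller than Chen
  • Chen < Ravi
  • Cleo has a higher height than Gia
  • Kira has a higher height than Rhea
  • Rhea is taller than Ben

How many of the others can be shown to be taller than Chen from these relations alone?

The elements the relations force above Chen are Ravi, Hugo, Aiko, Yosef, Tess, Rhea, Cleo, Kira — no chain reaches any other.
That is 8.

8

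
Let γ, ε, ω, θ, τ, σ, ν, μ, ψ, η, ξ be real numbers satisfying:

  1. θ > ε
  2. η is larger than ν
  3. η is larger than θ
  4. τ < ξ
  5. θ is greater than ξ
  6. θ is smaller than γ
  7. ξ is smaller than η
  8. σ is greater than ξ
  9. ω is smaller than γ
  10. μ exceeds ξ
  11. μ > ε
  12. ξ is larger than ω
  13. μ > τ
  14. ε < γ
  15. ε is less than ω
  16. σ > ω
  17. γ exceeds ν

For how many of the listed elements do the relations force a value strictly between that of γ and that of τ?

Chaining upward from τ reaches: ξ, θ, η, σ, μ.
Chaining downward from γ reaches: ε, ω, ξ, ν, θ.
Strictly between τ and γ are those in both lists: ξ, θ — 2 elements.

2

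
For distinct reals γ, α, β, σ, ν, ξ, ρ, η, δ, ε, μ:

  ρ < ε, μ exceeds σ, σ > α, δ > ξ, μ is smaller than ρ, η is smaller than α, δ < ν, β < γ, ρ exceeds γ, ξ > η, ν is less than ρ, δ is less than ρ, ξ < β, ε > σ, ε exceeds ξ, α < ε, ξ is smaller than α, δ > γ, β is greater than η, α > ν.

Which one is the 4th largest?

σ

Chaining the given pairs: η < ξ < β < γ < δ < ν < α < σ < μ < ρ < ε.
The 4th largest is σ.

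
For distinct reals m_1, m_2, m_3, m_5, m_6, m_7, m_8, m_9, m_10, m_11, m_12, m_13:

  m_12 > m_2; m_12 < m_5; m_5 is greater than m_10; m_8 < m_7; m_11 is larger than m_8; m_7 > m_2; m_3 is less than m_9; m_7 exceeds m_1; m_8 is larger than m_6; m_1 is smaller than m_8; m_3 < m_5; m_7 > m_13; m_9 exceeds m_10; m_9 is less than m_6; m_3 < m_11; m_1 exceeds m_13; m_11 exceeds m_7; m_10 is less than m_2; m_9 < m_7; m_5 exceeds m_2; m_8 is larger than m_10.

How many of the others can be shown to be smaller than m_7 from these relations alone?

The elements the relations force below m_7 are m_13, m_1, m_3, m_10, m_9, m_6, m_8, m_2 — no chain reaches any other.
That is 8.

8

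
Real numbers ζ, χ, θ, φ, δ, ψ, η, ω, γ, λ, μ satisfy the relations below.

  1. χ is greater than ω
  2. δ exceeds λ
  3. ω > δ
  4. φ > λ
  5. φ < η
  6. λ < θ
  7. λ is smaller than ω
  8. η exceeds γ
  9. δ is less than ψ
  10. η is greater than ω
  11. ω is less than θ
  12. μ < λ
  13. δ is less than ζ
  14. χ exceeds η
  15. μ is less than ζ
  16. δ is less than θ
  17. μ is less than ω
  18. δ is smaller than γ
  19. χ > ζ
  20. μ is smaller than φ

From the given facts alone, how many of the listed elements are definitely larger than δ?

Directly above δ: ζ, γ, ω, ψ, θ.
One step further: η, χ (7 so far).
No other element is forced above δ by the given relations, so the count is 7.

7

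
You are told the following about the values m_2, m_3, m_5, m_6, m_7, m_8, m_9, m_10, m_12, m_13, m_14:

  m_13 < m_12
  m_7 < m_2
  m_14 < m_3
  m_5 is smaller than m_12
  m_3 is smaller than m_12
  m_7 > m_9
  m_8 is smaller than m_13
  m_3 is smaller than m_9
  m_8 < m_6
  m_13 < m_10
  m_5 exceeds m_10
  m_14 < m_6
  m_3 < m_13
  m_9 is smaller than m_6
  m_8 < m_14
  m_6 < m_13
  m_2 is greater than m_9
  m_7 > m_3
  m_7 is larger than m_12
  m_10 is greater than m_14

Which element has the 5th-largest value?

The consecutive relations fix a unique order: m_8 < m_14 < m_3 < m_9 < m_6 < m_13 < m_10 < m_5 < m_12 < m_7 < m_2.
The 5th largest is m_10.

m_10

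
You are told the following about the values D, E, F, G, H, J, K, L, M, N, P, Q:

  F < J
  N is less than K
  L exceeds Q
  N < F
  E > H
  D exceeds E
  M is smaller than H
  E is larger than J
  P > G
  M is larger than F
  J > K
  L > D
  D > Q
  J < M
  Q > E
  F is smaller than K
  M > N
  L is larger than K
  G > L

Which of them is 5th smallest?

Piecing the relations together gives one ordering: N < F < K < J < M < H < E < Q < D < L < G < P.
Counting 5 from the smallest end gives M.

M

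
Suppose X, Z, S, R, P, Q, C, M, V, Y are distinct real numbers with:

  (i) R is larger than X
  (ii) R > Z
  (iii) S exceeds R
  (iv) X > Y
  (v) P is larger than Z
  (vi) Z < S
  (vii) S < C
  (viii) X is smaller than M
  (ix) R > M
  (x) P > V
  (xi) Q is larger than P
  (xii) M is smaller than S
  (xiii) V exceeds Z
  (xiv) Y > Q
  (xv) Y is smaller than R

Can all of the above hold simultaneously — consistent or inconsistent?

Every relation is compatible with Z < V < P < Q < Y < X < M < R < S < C; the set is consistent.

consistent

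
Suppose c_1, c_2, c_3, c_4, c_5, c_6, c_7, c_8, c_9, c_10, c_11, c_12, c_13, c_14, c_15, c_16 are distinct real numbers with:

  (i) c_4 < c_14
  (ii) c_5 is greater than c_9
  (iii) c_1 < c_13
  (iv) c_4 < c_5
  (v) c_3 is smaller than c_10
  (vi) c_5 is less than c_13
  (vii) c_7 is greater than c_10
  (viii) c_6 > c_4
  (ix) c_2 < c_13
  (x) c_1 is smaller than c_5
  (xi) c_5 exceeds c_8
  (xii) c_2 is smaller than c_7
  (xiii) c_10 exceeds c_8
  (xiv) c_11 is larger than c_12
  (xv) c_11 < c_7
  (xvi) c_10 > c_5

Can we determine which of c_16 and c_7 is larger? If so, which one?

undetermined

Following every chain through c_16: nothing is chained to c_16.
c_7 is not reached, and no chain runs the other way from c_7 to c_16.
So the given relations leave the order of c_16 and c_7 undetermined.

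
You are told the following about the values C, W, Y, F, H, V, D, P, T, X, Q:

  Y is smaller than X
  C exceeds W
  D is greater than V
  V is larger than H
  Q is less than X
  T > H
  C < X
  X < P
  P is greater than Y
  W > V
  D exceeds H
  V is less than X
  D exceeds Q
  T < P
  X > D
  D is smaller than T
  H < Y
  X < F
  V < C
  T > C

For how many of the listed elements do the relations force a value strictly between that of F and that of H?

6

Chaining upward from H reaches: V, D, W, C, Y, T, X, P.
Chaining downward from F reaches: Q, V, D, W, C, Y, X.
Strictly between H and F are those in both lists: V, D, W, C, Y, X — 6 elements.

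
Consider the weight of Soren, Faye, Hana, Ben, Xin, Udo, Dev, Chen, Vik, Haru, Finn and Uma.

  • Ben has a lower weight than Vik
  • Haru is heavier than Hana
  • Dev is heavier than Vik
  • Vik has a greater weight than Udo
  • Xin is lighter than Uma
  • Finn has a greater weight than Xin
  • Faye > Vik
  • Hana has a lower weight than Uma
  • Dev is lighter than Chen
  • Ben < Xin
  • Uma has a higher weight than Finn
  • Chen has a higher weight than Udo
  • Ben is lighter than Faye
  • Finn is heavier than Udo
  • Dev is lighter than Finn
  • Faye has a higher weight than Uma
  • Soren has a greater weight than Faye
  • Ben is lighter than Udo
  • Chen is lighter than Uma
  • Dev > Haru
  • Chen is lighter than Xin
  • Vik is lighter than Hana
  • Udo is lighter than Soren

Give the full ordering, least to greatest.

Nothing is placed below Ben, so it is least; from there Ben < Udo; Udo < Vik; Vik < Hana; Hana < Haru; Haru < Dev; Dev < Chen; Chen < Xin; Xin < Finn; Finn < Uma; Uma < Faye; Faye < Soren, each given directly.

Ben < Udo < Vik < Hana < Haru < Dev < Chen < Xin < Finn < Uma < Faye < Soren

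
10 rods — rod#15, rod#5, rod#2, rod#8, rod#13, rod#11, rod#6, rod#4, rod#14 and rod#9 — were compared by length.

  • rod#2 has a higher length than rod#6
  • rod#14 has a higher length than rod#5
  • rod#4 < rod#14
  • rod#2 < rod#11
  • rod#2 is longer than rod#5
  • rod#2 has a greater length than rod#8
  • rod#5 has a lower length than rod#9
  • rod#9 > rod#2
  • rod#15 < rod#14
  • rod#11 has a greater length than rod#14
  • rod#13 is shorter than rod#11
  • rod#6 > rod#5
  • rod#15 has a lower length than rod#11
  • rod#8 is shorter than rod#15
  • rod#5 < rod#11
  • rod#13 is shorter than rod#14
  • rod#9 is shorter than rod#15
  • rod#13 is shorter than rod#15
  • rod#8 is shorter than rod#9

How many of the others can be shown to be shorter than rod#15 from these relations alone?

Directly below rod#15: rod#8, rod#13, rod#9.
One step further: rod#5, rod#2 (5 so far).
One step further: rod#6 (6 so far).
No other element is forced below rod#15 by the given relations, so the count is 6.

6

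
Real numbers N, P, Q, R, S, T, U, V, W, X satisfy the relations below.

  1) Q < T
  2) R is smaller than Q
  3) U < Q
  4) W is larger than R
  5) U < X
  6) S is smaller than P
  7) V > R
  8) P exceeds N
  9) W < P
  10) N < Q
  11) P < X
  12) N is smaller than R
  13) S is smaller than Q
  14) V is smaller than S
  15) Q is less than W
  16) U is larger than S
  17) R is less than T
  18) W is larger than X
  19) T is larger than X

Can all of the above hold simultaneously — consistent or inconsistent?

inconsistent

We have X < W stated directly, yet also W < P < X by chaining the others — so W < X. Contradiction.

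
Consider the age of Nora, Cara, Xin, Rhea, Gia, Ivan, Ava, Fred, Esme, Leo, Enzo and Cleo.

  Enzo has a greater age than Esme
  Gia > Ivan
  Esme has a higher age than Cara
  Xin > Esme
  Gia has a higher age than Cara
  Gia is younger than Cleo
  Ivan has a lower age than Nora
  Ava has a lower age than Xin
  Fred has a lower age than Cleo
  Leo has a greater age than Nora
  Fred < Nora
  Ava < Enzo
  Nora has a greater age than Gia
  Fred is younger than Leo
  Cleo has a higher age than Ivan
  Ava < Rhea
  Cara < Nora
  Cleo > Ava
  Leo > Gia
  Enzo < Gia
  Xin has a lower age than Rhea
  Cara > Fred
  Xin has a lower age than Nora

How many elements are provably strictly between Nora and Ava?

3

Chaining upward from Ava reaches: Xin, Rhea, Enzo, Gia, Cleo, Leo.
Chaining downward from Nora reaches: Fred, Cara, Ivan, Esme, Xin, Enzo, Gia.
Strictly between Ava and Nora are those in both lists: Xin, Enzo, Gia — 3 elements.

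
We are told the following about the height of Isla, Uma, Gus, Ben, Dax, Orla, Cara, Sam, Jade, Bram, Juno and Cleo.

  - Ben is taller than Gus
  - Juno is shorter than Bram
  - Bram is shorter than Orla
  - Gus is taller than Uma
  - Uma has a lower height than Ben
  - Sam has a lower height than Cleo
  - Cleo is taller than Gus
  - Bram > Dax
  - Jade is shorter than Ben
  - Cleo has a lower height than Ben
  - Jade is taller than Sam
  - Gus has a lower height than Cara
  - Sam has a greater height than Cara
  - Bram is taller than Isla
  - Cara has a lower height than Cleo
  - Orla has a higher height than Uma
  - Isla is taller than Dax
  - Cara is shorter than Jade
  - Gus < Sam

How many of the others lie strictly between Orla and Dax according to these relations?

The relations place Dax below Orla. An element lies strictly between them when it is forced above Dax and also forced below Orla.
Above Dax: {Isla, Bram}. Below Orla: {Uma, Juno, Isla, Bram}.
Intersection: {Isla, Bram} — 2.

2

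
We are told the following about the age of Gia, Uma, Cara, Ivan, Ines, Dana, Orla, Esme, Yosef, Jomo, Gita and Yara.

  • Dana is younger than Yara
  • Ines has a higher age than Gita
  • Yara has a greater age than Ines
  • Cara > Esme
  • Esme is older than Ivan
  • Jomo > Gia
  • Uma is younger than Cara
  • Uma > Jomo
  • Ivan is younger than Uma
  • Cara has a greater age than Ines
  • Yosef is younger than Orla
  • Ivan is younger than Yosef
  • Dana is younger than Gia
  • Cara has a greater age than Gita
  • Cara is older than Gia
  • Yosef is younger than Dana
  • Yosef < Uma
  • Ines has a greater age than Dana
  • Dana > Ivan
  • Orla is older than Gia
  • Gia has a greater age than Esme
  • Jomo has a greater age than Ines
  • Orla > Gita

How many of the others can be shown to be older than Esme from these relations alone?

Directly above Esme: Gia, Cara.
One step further: Jomo, Orla (4 so far).
One step further: Uma (5 so far).
Nothing else is reachable above Esme; 5 in all.

5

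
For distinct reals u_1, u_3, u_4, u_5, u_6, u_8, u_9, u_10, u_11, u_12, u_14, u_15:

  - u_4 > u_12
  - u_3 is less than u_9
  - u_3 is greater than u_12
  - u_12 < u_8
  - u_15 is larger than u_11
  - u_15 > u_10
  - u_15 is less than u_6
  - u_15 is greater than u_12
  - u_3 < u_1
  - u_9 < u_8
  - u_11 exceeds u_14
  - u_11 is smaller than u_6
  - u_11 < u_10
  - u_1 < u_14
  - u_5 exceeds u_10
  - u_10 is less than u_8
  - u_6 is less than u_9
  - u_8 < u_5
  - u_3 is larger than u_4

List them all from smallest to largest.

Nothing is placed below u_12, so it is least; from there u_12 < u_4; u_4 < u_3; u_3 < u_1; u_1 < u_14; u_14 < u_11; u_11 < u_10; u_10 < u_15; u_15 < u_6; u_6 < u_9; u_9 < u_8; u_8 < u_5, each given directly.

u_12 < u_4 < u_3 < u_1 < u_14 < u_11 < u_10 < u_15 < u_6 < u_9 < u_8 < u_5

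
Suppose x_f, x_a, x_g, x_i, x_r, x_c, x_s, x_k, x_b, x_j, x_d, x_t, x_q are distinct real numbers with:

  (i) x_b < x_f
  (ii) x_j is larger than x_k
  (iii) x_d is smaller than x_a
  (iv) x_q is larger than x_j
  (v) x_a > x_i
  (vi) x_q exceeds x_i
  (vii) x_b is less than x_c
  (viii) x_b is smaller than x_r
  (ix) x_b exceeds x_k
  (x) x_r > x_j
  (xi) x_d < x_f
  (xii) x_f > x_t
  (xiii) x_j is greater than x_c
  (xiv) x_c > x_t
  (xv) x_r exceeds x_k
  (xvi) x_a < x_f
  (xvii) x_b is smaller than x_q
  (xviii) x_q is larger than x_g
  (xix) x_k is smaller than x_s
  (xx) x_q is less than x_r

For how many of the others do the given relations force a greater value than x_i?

4

Directly above x_i: x_q, x_a.
One step further: x_r, x_f (4 so far).
Nothing else is reachable above x_i; 4 in all.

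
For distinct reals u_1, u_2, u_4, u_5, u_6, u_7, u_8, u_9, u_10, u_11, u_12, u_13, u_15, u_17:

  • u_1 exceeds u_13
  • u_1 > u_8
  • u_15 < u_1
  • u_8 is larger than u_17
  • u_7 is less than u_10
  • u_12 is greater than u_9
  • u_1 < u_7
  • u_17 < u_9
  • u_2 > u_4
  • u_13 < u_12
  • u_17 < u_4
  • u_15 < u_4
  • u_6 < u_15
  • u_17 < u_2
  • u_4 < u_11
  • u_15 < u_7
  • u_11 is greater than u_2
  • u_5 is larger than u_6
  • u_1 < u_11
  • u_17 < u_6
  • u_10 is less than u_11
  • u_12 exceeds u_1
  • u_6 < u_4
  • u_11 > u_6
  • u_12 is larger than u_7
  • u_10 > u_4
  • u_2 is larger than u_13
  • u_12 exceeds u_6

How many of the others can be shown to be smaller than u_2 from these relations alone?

5

From u_2 the given relations immediately reach u_17, u_13, u_4.
From those, u_6, u_15 — 5 in total.
Nothing else is reachable below u_2; 5 in all.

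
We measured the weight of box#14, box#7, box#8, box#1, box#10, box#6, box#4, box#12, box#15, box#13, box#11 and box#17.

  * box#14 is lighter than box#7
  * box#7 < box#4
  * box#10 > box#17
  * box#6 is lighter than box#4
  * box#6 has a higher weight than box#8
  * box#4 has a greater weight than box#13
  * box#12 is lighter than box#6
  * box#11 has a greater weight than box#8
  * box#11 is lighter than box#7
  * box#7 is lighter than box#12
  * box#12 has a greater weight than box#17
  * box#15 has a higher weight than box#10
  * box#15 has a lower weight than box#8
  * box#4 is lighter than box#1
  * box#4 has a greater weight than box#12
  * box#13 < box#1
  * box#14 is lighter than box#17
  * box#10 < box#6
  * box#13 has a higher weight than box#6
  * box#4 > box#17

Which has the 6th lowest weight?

The consecutive relations fix a unique order: box#14 < box#17 < box#10 < box#15 < box#8 < box#11 < box#7 < box#12 < box#6 < box#13 < box#4 < box#1.
Counting 6 from the smallest end gives box#11.

box#11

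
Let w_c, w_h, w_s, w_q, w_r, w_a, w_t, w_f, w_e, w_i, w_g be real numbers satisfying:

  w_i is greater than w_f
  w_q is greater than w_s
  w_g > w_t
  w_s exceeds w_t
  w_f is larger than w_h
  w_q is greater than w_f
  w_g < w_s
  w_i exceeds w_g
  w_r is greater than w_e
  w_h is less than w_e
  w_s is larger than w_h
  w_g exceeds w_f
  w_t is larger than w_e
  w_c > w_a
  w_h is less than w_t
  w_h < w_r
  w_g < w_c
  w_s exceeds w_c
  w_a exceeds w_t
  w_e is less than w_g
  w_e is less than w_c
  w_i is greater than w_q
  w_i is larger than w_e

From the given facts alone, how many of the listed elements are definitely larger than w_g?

From w_g the given relations immediately reach w_c, w_s, w_i.
From those, w_q — 4 in total.
Nothing else is reachable above w_g; 4 in all.

4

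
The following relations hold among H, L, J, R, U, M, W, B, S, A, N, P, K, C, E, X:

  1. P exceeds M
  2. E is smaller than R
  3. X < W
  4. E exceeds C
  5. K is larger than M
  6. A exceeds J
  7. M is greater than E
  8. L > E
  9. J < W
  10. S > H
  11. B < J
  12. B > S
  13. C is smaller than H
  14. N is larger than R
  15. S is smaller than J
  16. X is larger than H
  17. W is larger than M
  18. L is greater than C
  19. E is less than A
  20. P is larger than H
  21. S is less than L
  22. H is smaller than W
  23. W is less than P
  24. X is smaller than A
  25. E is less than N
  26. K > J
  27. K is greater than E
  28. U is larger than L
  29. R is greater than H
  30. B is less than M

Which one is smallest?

C

Chaining upward from C: directly above it, E, H, L; then S, U, M, X, R, K, W, P, N, A; then B, J.
That covers every other element, and nothing is given below C, so C is the smallest.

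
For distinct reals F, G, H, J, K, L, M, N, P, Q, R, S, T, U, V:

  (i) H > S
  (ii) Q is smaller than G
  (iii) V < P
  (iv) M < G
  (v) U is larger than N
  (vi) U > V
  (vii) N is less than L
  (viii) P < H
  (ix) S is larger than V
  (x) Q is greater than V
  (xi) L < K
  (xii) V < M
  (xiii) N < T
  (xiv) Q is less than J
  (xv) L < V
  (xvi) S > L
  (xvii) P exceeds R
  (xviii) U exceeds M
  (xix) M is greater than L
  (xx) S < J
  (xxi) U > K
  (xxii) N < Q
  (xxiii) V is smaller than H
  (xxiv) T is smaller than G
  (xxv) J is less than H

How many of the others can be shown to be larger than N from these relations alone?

12

From N the given relations immediately reach L, T, Q, U.
From those, V, M, S, K, G, J — 10 in total.
From those, P, H — 12 in total.
Nothing else is reachable above N; 12 in all.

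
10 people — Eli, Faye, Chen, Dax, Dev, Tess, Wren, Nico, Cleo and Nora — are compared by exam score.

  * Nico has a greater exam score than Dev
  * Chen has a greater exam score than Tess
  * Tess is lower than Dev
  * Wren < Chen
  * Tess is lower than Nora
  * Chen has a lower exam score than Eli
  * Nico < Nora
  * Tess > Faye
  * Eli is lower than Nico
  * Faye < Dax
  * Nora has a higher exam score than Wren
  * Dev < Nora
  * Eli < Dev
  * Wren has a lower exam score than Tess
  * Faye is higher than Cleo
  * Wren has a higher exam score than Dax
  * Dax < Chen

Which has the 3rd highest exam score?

Chaining the given pairs: Cleo < Faye < Dax < Wren < Tess < Chen < Eli < Dev < Nico < Nora.
Counting 3 from the largest end gives Dev.

Dev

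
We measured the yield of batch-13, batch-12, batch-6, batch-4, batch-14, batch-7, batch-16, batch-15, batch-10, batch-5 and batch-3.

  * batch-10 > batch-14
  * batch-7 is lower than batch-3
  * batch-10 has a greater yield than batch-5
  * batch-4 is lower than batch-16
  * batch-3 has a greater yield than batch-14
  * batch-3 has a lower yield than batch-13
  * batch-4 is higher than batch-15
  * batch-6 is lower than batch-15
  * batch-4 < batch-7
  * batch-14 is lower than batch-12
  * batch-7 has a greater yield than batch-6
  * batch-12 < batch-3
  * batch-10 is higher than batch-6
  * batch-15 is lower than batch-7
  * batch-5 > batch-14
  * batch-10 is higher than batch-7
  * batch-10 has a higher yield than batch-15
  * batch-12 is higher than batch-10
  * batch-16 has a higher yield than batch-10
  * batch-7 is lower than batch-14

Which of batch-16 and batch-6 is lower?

Following the relations from batch-6: batch-6 < batch-15 < batch-4 < batch-7 < batch-14 < batch-5 < batch-10 < batch-16.
So batch-6 < batch-16; batch-6 is the lower of the two.

batch-6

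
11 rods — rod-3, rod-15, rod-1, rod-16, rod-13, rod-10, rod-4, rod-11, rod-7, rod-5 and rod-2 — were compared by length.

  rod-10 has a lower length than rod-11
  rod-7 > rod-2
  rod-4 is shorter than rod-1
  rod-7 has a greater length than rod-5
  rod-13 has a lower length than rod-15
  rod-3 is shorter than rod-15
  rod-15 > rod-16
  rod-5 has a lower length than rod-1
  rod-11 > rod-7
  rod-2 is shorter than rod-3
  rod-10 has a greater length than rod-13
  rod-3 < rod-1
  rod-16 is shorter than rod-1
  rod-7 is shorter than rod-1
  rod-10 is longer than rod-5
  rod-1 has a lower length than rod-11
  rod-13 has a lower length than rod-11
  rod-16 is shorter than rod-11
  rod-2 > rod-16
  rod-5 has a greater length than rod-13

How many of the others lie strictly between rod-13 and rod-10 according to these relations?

Chaining upward from rod-13 reaches: rod-5, rod-15, rod-7, rod-1, rod-11.
Chaining downward from rod-10 reaches: rod-5.
Strictly between rod-13 and rod-10 are those in both lists: rod-5 — 1 element.

1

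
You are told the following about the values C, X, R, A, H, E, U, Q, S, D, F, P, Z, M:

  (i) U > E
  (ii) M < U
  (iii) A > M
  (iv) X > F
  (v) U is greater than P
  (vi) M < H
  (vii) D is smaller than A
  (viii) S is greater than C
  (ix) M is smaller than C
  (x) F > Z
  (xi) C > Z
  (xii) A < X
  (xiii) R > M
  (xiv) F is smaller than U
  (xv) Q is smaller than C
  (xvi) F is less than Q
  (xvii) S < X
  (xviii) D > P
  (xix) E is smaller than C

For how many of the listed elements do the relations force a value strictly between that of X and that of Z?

The relations place Z below X. An element lies strictly between them when it is forced above Z and also forced below X.
Above Z: {F, U, Q, C, S}. Below X: {E, M, P, D, F, Q, C, S, A}.
Intersection: {F, Q, C, S} — 4.

4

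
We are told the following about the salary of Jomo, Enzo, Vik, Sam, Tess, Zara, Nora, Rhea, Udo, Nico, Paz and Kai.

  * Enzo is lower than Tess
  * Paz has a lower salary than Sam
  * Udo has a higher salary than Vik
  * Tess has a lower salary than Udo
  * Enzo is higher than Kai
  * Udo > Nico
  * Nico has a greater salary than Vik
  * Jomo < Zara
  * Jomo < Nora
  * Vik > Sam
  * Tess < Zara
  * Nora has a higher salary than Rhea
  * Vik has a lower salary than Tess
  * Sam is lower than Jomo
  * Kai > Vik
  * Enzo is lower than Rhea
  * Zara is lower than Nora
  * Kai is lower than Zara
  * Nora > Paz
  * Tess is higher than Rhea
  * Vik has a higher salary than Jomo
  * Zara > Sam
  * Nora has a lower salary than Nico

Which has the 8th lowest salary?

Tess

Chaining the given pairs: Paz < Sam < Jomo < Vik < Kai < Enzo < Rhea < Tess < Zara < Nora < Nico < Udo.
Counting 8 from the smallest end gives Tess.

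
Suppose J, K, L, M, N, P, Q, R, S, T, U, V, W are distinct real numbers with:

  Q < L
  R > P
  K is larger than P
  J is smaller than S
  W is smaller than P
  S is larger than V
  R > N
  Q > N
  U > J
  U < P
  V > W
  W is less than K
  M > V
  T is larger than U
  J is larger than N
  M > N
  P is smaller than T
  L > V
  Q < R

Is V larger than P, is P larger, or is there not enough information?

Following every chain through V: above V we get S, M, L; below V we get W.
P is not reached, and no chain runs the other way from P to V.
So the given relations leave the order of V and P undetermined.

undetermined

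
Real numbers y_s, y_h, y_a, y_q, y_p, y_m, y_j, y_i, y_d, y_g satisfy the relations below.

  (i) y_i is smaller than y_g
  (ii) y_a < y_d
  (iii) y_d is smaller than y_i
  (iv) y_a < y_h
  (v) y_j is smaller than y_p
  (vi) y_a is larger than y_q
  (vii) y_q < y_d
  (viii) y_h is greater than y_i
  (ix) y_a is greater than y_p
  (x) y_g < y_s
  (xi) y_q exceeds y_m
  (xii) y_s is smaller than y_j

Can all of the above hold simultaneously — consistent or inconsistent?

Chaining the given relations yields y_d < y_i < y_g < y_s < y_j < y_p < y_a, so y_d < y_a. But one relation states y_a < y_d. These cannot both hold.

inconsistent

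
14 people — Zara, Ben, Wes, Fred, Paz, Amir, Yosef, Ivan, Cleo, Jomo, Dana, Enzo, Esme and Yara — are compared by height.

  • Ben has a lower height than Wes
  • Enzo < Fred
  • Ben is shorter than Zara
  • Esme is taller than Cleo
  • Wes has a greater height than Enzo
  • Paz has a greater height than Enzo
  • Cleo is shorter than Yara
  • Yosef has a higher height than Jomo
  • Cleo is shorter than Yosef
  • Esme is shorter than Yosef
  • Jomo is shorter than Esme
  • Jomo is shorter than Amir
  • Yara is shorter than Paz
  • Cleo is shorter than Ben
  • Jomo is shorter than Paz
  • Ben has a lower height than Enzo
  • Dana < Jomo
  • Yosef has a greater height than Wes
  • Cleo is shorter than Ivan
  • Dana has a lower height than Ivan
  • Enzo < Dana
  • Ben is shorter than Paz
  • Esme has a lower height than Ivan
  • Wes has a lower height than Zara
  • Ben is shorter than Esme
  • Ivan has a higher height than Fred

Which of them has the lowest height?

Cleo

Chaining upward from Cleo: directly above it, Ben, Yara, Esme, Ivan, Yosef; then Enzo, Wes, Paz, Zara; then Dana, Fred; then Jomo; then Amir.
That covers every other element, and nothing is given below Cleo, so Cleo is the lowest height.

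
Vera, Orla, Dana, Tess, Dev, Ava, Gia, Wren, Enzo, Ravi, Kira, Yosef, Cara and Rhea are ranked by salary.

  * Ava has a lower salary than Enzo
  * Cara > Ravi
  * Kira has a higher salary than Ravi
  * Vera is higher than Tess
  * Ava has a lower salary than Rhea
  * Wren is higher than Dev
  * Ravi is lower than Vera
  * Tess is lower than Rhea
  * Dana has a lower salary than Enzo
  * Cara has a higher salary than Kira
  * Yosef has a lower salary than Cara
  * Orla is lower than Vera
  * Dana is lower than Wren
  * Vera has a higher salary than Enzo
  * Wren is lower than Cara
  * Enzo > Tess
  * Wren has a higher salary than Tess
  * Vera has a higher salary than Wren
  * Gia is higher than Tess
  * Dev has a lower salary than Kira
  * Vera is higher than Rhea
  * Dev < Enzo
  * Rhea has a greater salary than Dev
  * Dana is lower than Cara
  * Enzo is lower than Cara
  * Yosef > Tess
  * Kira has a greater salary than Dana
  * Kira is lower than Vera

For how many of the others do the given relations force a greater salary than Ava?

From Ava the given relations immediately reach Rhea, Enzo.
From those, Vera, Cara — 4 in total.
No other element is forced above Ava by the given relations, so the count is 4.

4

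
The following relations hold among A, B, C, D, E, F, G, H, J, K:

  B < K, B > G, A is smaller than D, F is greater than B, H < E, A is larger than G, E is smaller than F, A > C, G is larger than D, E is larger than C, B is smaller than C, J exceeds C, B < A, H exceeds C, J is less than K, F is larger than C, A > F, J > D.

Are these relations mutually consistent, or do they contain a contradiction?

inconsistent

Chaining the given relations yields G < B < C < H < E < F < A < D, so G < D. But one relation states D < G. These cannot both hold.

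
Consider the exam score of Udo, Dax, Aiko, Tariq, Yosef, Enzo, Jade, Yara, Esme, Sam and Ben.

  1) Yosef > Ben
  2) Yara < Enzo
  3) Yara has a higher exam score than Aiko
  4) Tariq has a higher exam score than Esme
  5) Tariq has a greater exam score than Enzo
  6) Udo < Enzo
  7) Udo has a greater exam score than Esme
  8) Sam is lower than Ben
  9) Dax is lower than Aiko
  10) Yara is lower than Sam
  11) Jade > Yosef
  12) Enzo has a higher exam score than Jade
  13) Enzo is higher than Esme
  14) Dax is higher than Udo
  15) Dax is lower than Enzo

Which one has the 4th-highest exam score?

Chaining the given pairs: Esme < Udo < Dax < Aiko < Yara < Sam < Ben < Yosef < Jade < Enzo < Tariq.
The 4th largest is Yosef.

Yosef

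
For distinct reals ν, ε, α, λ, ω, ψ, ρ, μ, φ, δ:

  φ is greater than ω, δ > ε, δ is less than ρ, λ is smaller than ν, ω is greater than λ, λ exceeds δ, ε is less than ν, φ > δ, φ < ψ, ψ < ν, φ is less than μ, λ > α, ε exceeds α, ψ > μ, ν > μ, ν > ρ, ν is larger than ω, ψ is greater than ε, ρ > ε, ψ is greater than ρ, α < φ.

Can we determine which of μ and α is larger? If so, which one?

Link the given pairs in sequence: α < ε; ε < δ; δ < λ; λ < ω; ω < φ; φ < μ.
Chaining these gives α < ε < δ < λ < ω < φ < μ.
So μ is larger.

μ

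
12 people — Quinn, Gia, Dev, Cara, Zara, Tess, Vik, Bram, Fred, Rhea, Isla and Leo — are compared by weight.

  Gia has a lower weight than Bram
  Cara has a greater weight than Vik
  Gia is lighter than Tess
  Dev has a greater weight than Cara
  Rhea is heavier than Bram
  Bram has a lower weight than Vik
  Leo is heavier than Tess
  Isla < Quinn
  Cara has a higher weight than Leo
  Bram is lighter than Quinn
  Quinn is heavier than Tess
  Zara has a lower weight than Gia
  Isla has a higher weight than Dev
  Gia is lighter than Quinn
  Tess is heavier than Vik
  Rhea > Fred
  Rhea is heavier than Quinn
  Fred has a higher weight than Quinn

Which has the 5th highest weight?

Dev

Piecing the relations together gives one ordering: Zara < Gia < Bram < Vik < Tess < Leo < Cara < Dev < Isla < Quinn < Fred < Rhea.
The 5th largest is Dev.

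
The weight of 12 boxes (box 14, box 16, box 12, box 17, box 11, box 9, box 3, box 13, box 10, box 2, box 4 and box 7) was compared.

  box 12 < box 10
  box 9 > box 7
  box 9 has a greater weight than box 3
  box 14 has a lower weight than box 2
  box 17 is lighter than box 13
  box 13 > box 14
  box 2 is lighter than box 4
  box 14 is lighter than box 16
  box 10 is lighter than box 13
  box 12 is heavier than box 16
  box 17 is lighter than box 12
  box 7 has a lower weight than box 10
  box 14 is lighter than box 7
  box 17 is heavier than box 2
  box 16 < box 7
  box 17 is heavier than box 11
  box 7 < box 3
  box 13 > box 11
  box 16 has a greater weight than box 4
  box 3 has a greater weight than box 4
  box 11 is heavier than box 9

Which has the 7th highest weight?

The consecutive relations fix a unique order: box 14 < box 2 < box 4 < box 16 < box 7 < box 3 < box 9 < box 11 < box 17 < box 12 < box 10 < box 13.
Counting 7 from the largest end gives box 3.

box 3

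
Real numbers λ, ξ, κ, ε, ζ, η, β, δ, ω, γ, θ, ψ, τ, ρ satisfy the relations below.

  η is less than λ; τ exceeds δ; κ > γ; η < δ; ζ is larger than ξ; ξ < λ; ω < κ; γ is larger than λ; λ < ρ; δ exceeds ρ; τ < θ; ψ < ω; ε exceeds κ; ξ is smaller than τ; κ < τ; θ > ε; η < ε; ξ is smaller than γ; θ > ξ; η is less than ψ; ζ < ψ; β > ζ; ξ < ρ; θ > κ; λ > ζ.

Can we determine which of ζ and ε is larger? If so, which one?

ε

Chaining the given relations: ζ < ψ < ω < κ < ε.
So ε is larger.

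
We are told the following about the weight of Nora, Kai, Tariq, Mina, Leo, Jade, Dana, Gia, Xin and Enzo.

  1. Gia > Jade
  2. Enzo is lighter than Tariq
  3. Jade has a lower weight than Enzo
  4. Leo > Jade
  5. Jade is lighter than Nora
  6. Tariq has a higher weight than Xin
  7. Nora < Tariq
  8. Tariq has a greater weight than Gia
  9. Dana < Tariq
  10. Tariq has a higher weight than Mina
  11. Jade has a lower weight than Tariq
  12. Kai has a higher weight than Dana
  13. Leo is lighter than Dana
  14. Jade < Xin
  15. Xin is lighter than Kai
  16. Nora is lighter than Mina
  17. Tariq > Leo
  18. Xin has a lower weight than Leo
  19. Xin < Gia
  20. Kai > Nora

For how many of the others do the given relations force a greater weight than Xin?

5

From Xin the given relations immediately reach Leo, Kai, Gia, Tariq.
From those, Dana — 5 in total.
Nothing else is reachable above Xin; 5 in all.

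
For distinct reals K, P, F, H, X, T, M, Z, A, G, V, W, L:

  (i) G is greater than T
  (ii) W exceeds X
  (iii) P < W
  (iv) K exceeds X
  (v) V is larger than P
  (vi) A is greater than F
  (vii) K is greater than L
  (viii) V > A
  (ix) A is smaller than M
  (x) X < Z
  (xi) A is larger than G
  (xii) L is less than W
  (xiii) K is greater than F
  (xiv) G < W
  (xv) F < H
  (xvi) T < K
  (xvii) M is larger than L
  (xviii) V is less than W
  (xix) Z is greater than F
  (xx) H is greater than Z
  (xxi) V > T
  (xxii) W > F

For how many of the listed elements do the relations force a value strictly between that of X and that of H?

1

The relations place X below H. An element lies strictly between them when it is forced above X and also forced below H.
Above X: {Z, K, W}. Below H: {F, Z}.
Intersection: {Z} — 1.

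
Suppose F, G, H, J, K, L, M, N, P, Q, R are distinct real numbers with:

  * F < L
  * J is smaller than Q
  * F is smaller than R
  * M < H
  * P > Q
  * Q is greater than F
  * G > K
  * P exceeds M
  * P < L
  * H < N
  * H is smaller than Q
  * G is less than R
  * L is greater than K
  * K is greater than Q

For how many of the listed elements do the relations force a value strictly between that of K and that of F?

The relations place F below K. An element lies strictly between them when it is forced above F and also forced below K.
Above F: {Q, P, L, G, R}. Below K: {M, J, H, Q}.
Intersection: {Q} — 1.

1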